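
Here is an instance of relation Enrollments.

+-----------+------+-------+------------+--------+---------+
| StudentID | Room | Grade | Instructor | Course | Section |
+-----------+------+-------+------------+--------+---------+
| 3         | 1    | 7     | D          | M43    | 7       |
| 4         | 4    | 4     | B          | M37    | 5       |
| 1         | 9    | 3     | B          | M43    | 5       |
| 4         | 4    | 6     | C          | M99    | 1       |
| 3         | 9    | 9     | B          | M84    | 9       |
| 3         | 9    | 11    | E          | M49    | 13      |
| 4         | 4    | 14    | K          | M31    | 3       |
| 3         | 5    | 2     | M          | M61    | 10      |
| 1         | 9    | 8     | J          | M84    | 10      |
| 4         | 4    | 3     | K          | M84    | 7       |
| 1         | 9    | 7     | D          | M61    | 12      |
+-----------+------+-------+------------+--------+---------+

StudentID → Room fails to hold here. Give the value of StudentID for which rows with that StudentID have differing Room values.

3

StudentID=3: 4 rows → Room takes values {1, 9, 5} — violation
StudentID=4: 4 rows → Room = 4, 4, 4, 4 ✓
StudentID=1: 3 rows → Room = 9, 9, 9 ✓
The only StudentID value with inconsistent Room is StudentID=3.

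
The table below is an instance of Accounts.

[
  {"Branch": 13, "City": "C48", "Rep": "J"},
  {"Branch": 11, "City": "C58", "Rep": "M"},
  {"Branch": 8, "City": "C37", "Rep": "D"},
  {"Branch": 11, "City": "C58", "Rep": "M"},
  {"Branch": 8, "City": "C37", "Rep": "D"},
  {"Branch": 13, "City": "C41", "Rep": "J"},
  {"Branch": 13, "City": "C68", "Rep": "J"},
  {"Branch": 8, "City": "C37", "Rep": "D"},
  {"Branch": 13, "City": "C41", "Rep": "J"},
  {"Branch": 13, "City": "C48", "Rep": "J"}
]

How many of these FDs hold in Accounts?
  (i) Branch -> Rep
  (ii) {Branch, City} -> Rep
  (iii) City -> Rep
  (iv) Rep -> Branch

(i) Branch -> Rep: every LHS value maps to a single RHS value — holds.
(ii) {Branch, City} -> Rep: every LHS value maps to a single RHS value — holds.
(iii) City -> Rep: every LHS value maps to a single RHS value — holds.
(iv) Rep -> Branch: every LHS value maps to a single RHS value — holds.
4 of the 4 dependencies hold.

4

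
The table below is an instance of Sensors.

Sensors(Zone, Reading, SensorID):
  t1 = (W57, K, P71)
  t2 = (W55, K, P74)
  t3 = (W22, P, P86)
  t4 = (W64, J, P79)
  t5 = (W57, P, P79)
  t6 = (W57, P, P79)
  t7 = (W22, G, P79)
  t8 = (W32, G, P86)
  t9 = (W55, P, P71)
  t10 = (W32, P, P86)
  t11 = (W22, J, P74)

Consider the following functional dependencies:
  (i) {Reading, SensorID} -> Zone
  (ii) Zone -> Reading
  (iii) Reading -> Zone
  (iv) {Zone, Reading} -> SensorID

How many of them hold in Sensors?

(i) {Reading, SensorID} -> Zone: (Reading=P, SensorID=P86): rows 3, 10 → Zone takes values {W22, W32} — violation — fails.
(ii) Zone -> Reading: Zone=W57: rows 1, 5, 6 → Reading takes values {K, P} — violation; Zone=W55: rows 2, 9 → Reading takes values {K, P} — violation; Zone=W22: rows 3, 7, 11 → Reading takes values {P, G, J} — violation; Zone=W32: rows 8, 10 → Reading takes values {G, P} — violation — fails.
(iii) Reading -> Zone: Reading=K: rows 1, 2 → Zone takes values {W57, W55} — violation; Reading=P: rows 3, 5, 6, 9, 10 → Zone takes values {W22, W57, W55, W32} — violation; Reading=J: rows 4, 11 → Zone takes values {W64, W22} — violation; Reading=G: rows 7, 8 → Zone takes values {W22, W32} — violation — fails.
(iv) {Zone, Reading} -> SensorID: every LHS value maps to a single RHS value — holds.
1 of the 4 dependencies holds.

1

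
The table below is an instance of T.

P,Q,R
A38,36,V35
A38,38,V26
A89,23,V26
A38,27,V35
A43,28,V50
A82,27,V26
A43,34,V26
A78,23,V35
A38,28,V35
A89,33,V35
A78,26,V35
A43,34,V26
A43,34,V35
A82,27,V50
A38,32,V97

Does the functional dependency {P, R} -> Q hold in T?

No

(P=A38, R=V35): 3 rows → Q takes values {36, 27, 28} — violation
(P=A38, R=V26): 1 row → Q = 38 ✓
(P=A89, R=V26): 1 row → Q = 23 ✓
(P=A43, R=V50): 1 row → Q = 28 ✓
(P=A82, R=V26): 1 row → Q = 27 ✓
(P=A43, R=V26): 2 rows → Q = 34, 34 ✓
(P=A78, R=V35): 2 rows → Q takes values {23, 26} — violation
(P=A89, R=V35): 1 row → Q = 33 ✓
(P=A43, R=V35): 1 row → Q = 34 ✓
(P=A82, R=V50): 1 row → Q = 27 ✓
(P=A38, R=V97): 1 row → Q = 32 ✓
Two rows agree on {P, R} but differ on Q, so {P, R} -> Q does not hold.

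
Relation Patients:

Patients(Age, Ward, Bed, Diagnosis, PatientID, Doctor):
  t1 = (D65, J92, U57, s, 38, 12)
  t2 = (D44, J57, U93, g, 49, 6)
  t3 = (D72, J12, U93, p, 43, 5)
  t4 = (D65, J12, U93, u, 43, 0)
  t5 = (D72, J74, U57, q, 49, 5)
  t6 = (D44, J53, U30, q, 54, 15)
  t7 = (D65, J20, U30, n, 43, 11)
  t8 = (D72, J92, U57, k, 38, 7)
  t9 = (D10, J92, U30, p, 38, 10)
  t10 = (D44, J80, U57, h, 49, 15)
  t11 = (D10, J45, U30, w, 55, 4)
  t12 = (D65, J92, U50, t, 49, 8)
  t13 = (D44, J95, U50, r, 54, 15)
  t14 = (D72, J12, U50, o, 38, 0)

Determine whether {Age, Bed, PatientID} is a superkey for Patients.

Yes

All 14 rows have distinct {Age, Bed, PatientID} values, so {Age, Bed, PatientID} → (all attributes) holds and {Age, Bed, PatientID} is a superkey.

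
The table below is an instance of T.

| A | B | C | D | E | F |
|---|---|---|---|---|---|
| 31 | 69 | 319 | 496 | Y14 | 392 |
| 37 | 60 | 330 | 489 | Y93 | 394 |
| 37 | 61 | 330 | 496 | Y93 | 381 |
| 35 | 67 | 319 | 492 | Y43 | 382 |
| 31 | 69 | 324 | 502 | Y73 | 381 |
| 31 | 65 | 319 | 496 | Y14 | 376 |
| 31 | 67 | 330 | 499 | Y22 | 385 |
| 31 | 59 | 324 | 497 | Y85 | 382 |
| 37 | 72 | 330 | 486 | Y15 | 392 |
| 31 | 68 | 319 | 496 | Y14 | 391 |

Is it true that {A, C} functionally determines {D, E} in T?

No

(A=31, C=319): 3 rows → {D,E} = (496, Y14), (496, Y14), (496, Y14) ✓
(A=37, C=330): 3 rows → {D,E} takes values {(489, Y93), (496, Y93), (486, Y15)} — violation
(A=35, C=319): 1 row → {D,E} = (492, Y43) ✓
(A=31, C=324): 2 rows → {D,E} takes values {(502, Y73), (497, Y85)} — violation
(A=31, C=330): 1 row → {D,E} = (499, Y22) ✓
Two rows agree on {A, C} but differ on {D, E}, so {A, C} -> {D, E} does not hold.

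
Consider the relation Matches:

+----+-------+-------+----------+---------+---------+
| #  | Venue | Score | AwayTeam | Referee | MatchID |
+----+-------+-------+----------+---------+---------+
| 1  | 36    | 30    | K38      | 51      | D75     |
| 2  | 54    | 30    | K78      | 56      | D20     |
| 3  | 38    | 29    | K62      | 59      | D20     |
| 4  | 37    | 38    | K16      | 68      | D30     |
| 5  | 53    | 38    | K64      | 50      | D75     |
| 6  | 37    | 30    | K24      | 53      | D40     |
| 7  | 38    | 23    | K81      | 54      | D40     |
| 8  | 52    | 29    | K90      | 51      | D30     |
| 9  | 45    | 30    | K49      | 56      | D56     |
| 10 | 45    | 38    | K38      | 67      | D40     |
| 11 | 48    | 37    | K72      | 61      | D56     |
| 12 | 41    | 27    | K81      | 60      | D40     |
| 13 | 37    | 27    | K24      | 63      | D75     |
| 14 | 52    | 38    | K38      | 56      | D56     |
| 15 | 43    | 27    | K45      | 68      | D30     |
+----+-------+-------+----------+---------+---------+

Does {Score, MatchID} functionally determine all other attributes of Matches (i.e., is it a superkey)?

All 15 rows have distinct {Score, MatchID} values, so {Score, MatchID} → (all attributes) holds and {Score, MatchID} is a superkey.

Yes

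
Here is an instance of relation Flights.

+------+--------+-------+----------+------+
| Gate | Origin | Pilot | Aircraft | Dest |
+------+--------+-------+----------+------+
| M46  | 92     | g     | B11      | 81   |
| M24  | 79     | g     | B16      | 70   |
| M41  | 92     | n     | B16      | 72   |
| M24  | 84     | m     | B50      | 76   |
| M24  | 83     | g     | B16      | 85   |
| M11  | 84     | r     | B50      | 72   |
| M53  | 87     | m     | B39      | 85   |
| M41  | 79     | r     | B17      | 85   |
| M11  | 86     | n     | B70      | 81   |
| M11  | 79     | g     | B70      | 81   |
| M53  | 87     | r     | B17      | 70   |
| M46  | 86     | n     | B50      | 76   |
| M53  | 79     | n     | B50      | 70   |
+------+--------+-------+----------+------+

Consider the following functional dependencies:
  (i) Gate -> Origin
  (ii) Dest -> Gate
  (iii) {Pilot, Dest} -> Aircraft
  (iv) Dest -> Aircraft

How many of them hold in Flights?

(i) Gate -> Origin: Gate=M46: 2 rows → Origin takes values {92, 86} — violation; Gate=M24: 3 rows → Origin takes values {79, 84, 83} — violation; Gate=M41: 2 rows → Origin takes values {92, 79} — violation; Gate=M11: 3 rows → Origin takes values {84, 86, 79} — violation; Gate=M53: 3 rows → Origin takes values {87, 79} — violation — fails.
(ii) Dest -> Gate: Dest=81: 3 rows → Gate takes values {M46, M11} — violation; Dest=70: 3 rows → Gate takes values {M24, M53} — violation; Dest=72: 2 rows → Gate takes values {M41, M11} — violation; Dest=76: 2 rows → Gate takes values {M24, M46} — violation; Dest=85: 3 rows → Gate takes values {M24, M53, M41} — violation — fails.
(iii) {Pilot, Dest} -> Aircraft: (Pilot=g, Dest=81): 2 rows → Aircraft takes values {B11, B70} — violation — fails.
(iv) Dest -> Aircraft: Dest=81: 3 rows → Aircraft takes values {B11, B70} — violation; Dest=70: 3 rows → Aircraft takes values {B16, B17, B50} — violation; Dest=72: 2 rows → Aircraft takes values {B16, B50} — violation; Dest=85: 3 rows → Aircraft takes values {B16, B39, B17} — violation — fails.
None of the 4 dependencies hold.

0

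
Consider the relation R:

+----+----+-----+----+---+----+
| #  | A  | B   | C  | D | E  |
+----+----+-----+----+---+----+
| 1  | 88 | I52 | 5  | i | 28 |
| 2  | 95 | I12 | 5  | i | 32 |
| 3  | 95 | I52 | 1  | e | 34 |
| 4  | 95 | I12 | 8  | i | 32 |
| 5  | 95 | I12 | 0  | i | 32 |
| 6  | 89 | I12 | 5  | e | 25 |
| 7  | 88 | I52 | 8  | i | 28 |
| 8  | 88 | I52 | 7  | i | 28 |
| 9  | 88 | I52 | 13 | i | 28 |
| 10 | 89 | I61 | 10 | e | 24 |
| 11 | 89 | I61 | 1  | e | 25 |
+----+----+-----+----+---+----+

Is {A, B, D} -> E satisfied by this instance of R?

No

(A=88, B=I52, D=i): rows 1, 7, 8, 9 → E = 28, 28, 28, 28 ✓
(A=95, B=I12, D=i): rows 2, 4, 5 → E = 32, 32, 32 ✓
(A=95, B=I52, D=e): row 3 → E = 34 ✓
(A=89, B=I12, D=e): row 6 → E = 25 ✓
(A=89, B=I61, D=e): rows 10, 11 → E takes values {24, 25} — violation
Two rows agree on {A, B, D} but differ on E, so {A, B, D} -> E does not hold.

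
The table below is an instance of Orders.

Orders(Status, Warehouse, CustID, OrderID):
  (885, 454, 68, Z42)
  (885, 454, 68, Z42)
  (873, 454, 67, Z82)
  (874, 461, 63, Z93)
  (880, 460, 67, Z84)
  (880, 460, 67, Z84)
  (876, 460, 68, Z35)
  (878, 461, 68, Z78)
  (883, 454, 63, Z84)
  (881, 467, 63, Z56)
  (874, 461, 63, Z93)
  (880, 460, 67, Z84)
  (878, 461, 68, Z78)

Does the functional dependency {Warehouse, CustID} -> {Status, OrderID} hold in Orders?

Yes

(Warehouse=454, CustID=68): 2 rows → {Status,OrderID} = (885, Z42), (885, Z42) ✓
(Warehouse=454, CustID=67): 1 row → {Status,OrderID} = (873, Z82) ✓
(Warehouse=461, CustID=63): 2 rows → {Status,OrderID} = (874, Z93), (874, Z93) ✓
(Warehouse=460, CustID=67): 3 rows → {Status,OrderID} = (880, Z84), (880, Z84), (880, Z84) ✓
(Warehouse=460, CustID=68): 1 row → {Status,OrderID} = (876, Z35) ✓
(Warehouse=461, CustID=68): 2 rows → {Status,OrderID} = (878, Z78), (878, Z78) ✓
(Warehouse=454, CustID=63): 1 row → {Status,OrderID} = (883, Z84) ✓
(Warehouse=467, CustID=63): 1 row → {Status,OrderID} = (881, Z56) ✓
Every {Warehouse, CustID} value is associated with a single {Status, OrderID} value, so {Warehouse, CustID} -> {Status, OrderID} holds.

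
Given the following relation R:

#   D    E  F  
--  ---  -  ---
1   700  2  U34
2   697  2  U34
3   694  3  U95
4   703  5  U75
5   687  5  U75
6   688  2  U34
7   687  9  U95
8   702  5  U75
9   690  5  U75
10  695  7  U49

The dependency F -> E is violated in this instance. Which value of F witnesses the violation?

U95

F=U34: rows 1, 2, 6 → E = 2, 2, 2 ✓
F=U95: rows 3, 7 → E takes values {3, 9} — violation
F=U75: rows 4, 5, 8, 9 → E = 5, 5, 5, 5 ✓
F=U49: row 10 → E = 7 ✓
The only F value with inconsistent E is F=U95.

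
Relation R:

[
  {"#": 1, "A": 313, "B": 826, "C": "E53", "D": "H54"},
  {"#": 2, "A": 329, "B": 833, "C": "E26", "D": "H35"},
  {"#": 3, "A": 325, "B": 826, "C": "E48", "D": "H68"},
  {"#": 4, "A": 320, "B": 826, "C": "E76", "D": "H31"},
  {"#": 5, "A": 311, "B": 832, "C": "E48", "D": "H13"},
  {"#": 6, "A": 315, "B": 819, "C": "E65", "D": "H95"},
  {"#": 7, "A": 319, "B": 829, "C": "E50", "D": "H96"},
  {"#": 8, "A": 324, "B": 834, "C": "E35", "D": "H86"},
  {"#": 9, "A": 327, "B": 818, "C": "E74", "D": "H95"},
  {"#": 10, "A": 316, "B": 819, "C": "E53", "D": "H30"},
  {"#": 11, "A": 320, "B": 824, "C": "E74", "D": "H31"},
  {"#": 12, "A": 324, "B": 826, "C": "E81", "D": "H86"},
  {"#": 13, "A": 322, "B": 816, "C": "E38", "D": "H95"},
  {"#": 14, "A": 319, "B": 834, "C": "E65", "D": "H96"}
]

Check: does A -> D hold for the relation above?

Yes

A=313: row 1 → D = H54 ✓
A=329: row 2 → D = H35 ✓
A=325: row 3 → D = H68 ✓
A=320: rows 4, 11 → D = H31, H31 ✓
A=311: row 5 → D = H13 ✓
A=315: row 6 → D = H95 ✓
A=319: rows 7, 14 → D = H96, H96 ✓
A=324: rows 8, 12 → D = H86, H86 ✓
A=327: row 9 → D = H95 ✓
A=316: row 10 → D = H30 ✓
A=322: row 13 → D = H95 ✓
Every A value is associated with a single D value, so A -> D holds.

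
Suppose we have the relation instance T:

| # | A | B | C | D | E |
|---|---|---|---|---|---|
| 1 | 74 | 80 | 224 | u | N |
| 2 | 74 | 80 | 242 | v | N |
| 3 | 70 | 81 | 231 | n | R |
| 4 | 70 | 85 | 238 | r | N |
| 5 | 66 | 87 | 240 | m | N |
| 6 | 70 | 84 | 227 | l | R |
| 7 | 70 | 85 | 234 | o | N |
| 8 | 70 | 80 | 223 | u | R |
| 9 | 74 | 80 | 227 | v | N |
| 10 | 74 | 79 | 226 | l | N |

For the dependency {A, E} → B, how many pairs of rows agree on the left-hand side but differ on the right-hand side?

6

(A=74, E=N): violating pairs (1,10), (2,10), (9,10) — 3 pairs.
(A=70, E=R): violating pairs (3,6), (3,8), (6,8) — 3 pairs.
(A=70, E=N): all 2 rows agree on B — 0 pairs.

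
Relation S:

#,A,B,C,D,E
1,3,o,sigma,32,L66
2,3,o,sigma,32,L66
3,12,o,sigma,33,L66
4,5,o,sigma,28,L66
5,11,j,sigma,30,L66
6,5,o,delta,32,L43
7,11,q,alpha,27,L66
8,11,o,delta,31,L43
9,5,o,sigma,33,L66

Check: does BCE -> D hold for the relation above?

(B=o, C=sigma, E=L66): rows 1, 2, 3, 4, 9 → D takes values {32, 33, 28} — violation
(B=j, C=sigma, E=L66): row 5 → D = 30 ✓
(B=o, C=delta, E=L43): rows 6, 8 → D takes values {32, 31} — violation
(B=q, C=alpha, E=L66): row 7 → D = 27 ✓
Two rows agree on BCE but differ on D, so BCE -> D does not hold.

No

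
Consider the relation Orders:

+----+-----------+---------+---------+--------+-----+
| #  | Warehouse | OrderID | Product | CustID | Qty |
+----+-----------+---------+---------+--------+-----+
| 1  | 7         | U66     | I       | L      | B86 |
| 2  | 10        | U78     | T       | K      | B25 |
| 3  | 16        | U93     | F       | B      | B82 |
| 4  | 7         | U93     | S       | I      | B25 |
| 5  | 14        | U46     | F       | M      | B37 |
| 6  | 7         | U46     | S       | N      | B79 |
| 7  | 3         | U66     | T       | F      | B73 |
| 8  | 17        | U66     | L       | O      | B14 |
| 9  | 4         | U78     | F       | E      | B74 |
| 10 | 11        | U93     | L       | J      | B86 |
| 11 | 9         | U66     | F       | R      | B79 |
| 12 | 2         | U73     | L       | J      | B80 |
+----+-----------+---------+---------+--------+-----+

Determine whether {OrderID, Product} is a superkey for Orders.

All 12 rows have distinct {OrderID, Product} values, so {OrderID, Product} → (all attributes) holds and {OrderID, Product} is a superkey.

Yes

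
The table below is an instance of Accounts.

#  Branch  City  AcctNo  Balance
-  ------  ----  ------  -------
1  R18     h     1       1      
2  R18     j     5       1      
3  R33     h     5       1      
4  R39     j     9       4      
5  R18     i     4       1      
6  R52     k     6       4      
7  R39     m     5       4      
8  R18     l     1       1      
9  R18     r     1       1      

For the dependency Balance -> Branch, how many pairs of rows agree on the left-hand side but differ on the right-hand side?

7

Balance=1: violating pairs (1,3), (2,3), (3,5), (3,8), (3,9) — 5 pairs.
Balance=4: violating pairs (4,6), (6,7) — 2 pairs.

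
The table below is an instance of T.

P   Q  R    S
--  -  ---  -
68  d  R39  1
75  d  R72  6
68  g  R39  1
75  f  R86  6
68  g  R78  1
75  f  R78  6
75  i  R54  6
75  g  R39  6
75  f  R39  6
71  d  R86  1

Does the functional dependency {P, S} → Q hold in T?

(P=68, S=1): 3 rows → Q takes values {d, g} — violation
(P=75, S=6): 6 rows → Q takes values {d, f, i, g} — violation
(P=71, S=1): 1 row → Q = d ✓
Two rows agree on {P, S} but differ on Q, so {P, S} → Q does not hold.

No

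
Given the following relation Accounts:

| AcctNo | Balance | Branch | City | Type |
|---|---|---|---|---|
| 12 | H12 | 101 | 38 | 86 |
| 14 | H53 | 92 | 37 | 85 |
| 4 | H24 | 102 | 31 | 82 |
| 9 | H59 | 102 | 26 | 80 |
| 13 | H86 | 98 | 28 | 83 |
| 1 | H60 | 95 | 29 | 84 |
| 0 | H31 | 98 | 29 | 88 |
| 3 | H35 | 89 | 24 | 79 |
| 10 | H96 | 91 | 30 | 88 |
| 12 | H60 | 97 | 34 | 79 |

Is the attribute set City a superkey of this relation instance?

No

Two distinct rows share City=29, so City does not determine every attribute — not a superkey.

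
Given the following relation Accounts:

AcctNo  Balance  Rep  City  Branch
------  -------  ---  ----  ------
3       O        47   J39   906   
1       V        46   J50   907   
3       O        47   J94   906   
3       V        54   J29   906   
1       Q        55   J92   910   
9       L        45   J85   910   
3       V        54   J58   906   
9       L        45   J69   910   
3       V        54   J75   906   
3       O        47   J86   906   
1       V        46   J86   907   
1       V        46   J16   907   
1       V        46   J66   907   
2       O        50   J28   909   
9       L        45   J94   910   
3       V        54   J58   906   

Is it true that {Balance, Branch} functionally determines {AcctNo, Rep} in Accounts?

(Balance=O, Branch=906): 3 rows → {AcctNo,Rep} = (3, 47), (3, 47), (3, 47) ✓
(Balance=V, Branch=907): 4 rows → {AcctNo,Rep} = (1, 46), (1, 46), (1, 46), (1, 46) ✓
(Balance=V, Branch=906): 4 rows → {AcctNo,Rep} = (3, 54), (3, 54), (3, 54), (3, 54) ✓
(Balance=Q, Branch=910): 1 row → {AcctNo,Rep} = (1, 55) ✓
(Balance=L, Branch=910): 3 rows → {AcctNo,Rep} = (9, 45), (9, 45), (9, 45) ✓
(Balance=O, Branch=909): 1 row → {AcctNo,Rep} = (2, 50) ✓
Every {Balance, Branch} value is associated with a single {AcctNo, Rep} value, so {Balance, Branch} -> {AcctNo, Rep} holds.

Yes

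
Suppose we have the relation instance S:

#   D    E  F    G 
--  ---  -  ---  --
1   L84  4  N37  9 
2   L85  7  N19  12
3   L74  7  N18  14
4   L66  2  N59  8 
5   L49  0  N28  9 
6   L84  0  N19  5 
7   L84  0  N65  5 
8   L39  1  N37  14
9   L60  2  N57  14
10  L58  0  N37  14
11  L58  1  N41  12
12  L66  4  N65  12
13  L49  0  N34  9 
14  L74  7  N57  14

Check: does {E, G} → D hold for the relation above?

(E=4, G=9): row 1 → D = L84 ✓
(E=7, G=12): row 2 → D = L85 ✓
(E=7, G=14): rows 3, 14 → D = L74, L74 ✓
(E=2, G=8): row 4 → D = L66 ✓
(E=0, G=9): rows 5, 13 → D = L49, L49 ✓
(E=0, G=5): rows 6, 7 → D = L84, L84 ✓
(E=1, G=14): row 8 → D = L39 ✓
(E=2, G=14): row 9 → D = L60 ✓
(E=0, G=14): row 10 → D = L58 ✓
(E=1, G=12): row 11 → D = L58 ✓
(E=4, G=12): row 12 → D = L66 ✓
Every {E, G} value is associated with a single D value, so {E, G} → D holds.

Yes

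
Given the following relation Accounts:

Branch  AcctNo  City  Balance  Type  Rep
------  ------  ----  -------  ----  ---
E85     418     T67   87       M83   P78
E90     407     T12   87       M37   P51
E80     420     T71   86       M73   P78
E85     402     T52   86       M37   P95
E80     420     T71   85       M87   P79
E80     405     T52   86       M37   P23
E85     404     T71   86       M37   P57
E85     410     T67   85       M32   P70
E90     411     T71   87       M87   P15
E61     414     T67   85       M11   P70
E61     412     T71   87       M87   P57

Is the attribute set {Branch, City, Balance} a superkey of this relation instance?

All 11 rows have distinct {Branch, City, Balance} values, so {Branch, City, Balance} → (all attributes) holds and {Branch, City, Balance} is a superkey.

Yes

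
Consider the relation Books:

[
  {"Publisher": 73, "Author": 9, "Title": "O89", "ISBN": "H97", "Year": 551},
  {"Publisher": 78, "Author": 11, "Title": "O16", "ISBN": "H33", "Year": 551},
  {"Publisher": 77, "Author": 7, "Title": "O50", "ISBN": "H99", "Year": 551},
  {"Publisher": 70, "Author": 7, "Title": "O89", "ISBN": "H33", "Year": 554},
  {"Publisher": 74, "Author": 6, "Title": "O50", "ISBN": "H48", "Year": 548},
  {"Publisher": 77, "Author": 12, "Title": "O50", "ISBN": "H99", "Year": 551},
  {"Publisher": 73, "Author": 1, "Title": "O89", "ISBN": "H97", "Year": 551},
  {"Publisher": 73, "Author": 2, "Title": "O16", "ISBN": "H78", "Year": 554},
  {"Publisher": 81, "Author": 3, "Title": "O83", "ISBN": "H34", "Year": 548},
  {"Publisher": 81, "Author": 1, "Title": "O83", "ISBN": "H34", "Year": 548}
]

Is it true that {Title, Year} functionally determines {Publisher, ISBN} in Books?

(Title=O89, Year=551): 2 rows → {Publisher,ISBN} = (73, H97), (73, H97) ✓
(Title=O16, Year=551): 1 row → {Publisher,ISBN} = (78, H33) ✓
(Title=O50, Year=551): 2 rows → {Publisher,ISBN} = (77, H99), (77, H99) ✓
(Title=O89, Year=554): 1 row → {Publisher,ISBN} = (70, H33) ✓
(Title=O50, Year=548): 1 row → {Publisher,ISBN} = (74, H48) ✓
(Title=O16, Year=554): 1 row → {Publisher,ISBN} = (73, H78) ✓
(Title=O83, Year=548): 2 rows → {Publisher,ISBN} = (81, H34), (81, H34) ✓
Every {Title, Year} value is associated with a single {Publisher, ISBN} value, so {Title, Year} → {Publisher, ISBN} holds.

Yes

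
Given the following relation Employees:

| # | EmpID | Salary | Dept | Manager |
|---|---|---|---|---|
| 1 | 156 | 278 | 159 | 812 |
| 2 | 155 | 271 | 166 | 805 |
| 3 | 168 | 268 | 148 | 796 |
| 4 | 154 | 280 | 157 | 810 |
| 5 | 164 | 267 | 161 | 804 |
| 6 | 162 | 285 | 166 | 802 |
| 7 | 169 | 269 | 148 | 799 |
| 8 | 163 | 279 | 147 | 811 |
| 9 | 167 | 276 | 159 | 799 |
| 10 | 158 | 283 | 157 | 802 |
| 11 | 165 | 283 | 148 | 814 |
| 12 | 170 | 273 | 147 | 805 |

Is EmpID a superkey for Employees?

All 12 rows have distinct EmpID values, so EmpID → (all attributes) holds and EmpID is a superkey.

Yes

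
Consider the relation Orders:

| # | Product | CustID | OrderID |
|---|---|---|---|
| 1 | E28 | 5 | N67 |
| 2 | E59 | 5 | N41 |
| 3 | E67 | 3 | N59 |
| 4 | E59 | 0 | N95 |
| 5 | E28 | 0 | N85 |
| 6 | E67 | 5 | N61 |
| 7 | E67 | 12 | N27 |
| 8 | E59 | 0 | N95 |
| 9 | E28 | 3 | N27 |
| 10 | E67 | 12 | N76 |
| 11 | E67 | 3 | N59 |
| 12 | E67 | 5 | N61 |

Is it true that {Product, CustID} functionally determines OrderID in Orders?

No

(Product=E28, CustID=5): row 1 → OrderID = N67 ✓
(Product=E59, CustID=5): row 2 → OrderID = N41 ✓
(Product=E67, CustID=3): rows 3, 11 → OrderID = N59, N59 ✓
(Product=E59, CustID=0): rows 4, 8 → OrderID = N95, N95 ✓
(Product=E28, CustID=0): row 5 → OrderID = N85 ✓
(Product=E67, CustID=5): rows 6, 12 → OrderID = N61, N61 ✓
(Product=E67, CustID=12): rows 7, 10 → OrderID takes values {N27, N76} — violation
(Product=E28, CustID=3): row 9 → OrderID = N27 ✓
Two rows agree on {Product, CustID} but differ on OrderID, so {Product, CustID} → OrderID does not hold.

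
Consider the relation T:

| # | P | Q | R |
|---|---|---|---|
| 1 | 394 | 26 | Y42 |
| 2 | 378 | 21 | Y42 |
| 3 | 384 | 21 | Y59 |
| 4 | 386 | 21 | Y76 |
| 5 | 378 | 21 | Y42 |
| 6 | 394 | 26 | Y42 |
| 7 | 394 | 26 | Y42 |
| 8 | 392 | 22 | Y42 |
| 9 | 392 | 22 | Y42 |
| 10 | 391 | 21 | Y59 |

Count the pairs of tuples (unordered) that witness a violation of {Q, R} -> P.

(Q=26, R=Y42): all 3 rows agree on P — 0 pairs.
(Q=21, R=Y42): all 2 rows agree on P — 0 pairs.
(Q=21, R=Y59): violating pairs (3,10) — 1 pair.
(Q=22, R=Y42): all 2 rows agree on P — 0 pairs.

1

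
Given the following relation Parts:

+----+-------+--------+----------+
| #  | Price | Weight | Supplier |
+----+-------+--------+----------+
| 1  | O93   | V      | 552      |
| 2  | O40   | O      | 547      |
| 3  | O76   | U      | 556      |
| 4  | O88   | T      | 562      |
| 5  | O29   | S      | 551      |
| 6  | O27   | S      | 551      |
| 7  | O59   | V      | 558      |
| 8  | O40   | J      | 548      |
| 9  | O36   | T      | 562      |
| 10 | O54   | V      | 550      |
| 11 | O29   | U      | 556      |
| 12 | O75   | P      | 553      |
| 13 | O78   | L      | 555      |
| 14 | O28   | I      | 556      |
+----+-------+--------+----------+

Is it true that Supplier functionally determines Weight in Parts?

Supplier=552: row 1 → Weight = V ✓
Supplier=547: row 2 → Weight = O ✓
Supplier=556: rows 3, 11, 14 → Weight takes values {U, I} — violation
Supplier=562: rows 4, 9 → Weight = T, T ✓
Supplier=551: rows 5, 6 → Weight = S, S ✓
Supplier=558: row 7 → Weight = V ✓
Supplier=548: row 8 → Weight = J ✓
Supplier=550: row 10 → Weight = V ✓
Supplier=553: row 12 → Weight = P ✓
Supplier=555: row 13 → Weight = L ✓
Two rows agree on Supplier but differ on Weight, so Supplier -> Weight does not hold.

No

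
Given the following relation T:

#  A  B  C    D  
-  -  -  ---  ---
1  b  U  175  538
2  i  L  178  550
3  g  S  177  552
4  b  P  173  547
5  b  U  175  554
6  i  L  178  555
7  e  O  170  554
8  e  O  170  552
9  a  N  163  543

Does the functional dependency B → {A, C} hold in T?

B=U: rows 1, 5 → {A,C} = (b, 175), (b, 175) ✓
B=L: rows 2, 6 → {A,C} = (i, 178), (i, 178) ✓
B=S: row 3 → {A,C} = (g, 177) ✓
B=P: row 4 → {A,C} = (b, 173) ✓
B=O: rows 7, 8 → {A,C} = (e, 170), (e, 170) ✓
B=N: row 9 → {A,C} = (a, 163) ✓
Every B value is associated with a single {A, C} value, so B → {A, C} holds.

Yes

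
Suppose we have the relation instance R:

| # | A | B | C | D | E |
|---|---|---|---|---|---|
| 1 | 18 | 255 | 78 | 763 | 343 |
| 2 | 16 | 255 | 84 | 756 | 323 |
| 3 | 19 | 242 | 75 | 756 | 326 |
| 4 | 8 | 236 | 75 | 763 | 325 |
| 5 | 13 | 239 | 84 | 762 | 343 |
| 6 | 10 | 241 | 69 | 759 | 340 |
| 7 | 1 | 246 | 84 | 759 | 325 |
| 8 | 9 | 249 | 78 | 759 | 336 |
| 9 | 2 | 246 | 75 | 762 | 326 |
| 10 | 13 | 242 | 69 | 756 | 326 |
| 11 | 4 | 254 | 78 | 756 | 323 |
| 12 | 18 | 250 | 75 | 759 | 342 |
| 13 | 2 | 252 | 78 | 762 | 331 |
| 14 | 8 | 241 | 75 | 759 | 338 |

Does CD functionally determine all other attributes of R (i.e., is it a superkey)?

No

Rows 12 and 14 have the same CD value (C=75, D=759) but are distinct tuples, so CD does not determine every attribute — not a superkey.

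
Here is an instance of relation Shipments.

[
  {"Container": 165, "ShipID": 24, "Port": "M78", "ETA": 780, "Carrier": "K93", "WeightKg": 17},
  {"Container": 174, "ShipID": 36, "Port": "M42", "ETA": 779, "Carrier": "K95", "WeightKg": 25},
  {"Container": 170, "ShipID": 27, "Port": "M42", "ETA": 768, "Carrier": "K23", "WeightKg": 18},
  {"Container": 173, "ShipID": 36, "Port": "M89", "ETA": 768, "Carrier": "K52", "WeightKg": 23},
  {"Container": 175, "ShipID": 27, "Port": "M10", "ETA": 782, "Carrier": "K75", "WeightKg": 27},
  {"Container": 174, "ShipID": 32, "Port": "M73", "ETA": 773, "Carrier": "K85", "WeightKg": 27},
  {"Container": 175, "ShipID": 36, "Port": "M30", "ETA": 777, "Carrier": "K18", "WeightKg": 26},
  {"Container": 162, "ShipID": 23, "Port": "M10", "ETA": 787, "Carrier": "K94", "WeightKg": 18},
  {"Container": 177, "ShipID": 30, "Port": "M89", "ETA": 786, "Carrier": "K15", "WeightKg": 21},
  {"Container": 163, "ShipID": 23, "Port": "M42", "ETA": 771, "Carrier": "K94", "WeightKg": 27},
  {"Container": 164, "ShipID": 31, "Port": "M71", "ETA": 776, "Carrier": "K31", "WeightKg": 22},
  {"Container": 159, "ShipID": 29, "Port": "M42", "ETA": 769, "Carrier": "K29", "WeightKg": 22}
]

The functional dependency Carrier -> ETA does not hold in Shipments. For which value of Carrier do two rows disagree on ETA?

K94

Carrier=K93: 1 row → ETA = 780 ✓
Carrier=K95: 1 row → ETA = 779 ✓
Carrier=K23: 1 row → ETA = 768 ✓
Carrier=K52: 1 row → ETA = 768 ✓
Carrier=K75: 1 row → ETA = 782 ✓
Carrier=K85: 1 row → ETA = 773 ✓
Carrier=K18: 1 row → ETA = 777 ✓
Carrier=K94: 2 rows → ETA takes values {787, 771} — violation
Carrier=K15: 1 row → ETA = 786 ✓
Carrier=K31: 1 row → ETA = 776 ✓
Carrier=K29: 1 row → ETA = 769 ✓
The only Carrier value with inconsistent ETA is Carrier=K94.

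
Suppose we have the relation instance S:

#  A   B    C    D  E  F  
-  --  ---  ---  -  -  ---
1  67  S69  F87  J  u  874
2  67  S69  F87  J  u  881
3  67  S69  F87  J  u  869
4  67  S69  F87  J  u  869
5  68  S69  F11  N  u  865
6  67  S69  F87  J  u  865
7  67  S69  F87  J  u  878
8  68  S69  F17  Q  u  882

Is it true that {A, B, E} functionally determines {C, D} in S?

(A=67, B=S69, E=u): rows 1, 2, 3, 4, 6, 7 → {C,D} = (F87, J), (F87, J), (F87, J), (F87, J), (F87, J), (F87, J) ✓
(A=68, B=S69, E=u): rows 5, 8 → {C,D} takes values {(F11, N), (F17, Q)} — violation
Two rows agree on {A, B, E} but differ on {C, D}, so {A, B, E} -> {C, D} does not hold.

No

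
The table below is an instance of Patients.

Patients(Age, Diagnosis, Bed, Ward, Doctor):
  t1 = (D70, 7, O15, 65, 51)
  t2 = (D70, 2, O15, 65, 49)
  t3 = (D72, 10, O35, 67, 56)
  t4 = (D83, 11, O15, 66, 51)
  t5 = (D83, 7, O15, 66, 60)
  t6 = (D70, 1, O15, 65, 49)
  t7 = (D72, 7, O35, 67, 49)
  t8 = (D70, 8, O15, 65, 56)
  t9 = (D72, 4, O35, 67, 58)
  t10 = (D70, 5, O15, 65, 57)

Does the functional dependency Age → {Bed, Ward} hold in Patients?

Age=D70: rows 1, 2, 6, 8, 10 → {Bed,Ward} = (O15, 65), (O15, 65), (O15, 65), (O15, 65), (O15, 65) ✓
Age=D72: rows 3, 7, 9 → {Bed,Ward} = (O35, 67), (O35, 67), (O35, 67) ✓
Age=D83: rows 4, 5 → {Bed,Ward} = (O15, 66), (O15, 66) ✓
Every Age value is associated with a single {Bed, Ward} value, so Age → {Bed, Ward} holds.

Yes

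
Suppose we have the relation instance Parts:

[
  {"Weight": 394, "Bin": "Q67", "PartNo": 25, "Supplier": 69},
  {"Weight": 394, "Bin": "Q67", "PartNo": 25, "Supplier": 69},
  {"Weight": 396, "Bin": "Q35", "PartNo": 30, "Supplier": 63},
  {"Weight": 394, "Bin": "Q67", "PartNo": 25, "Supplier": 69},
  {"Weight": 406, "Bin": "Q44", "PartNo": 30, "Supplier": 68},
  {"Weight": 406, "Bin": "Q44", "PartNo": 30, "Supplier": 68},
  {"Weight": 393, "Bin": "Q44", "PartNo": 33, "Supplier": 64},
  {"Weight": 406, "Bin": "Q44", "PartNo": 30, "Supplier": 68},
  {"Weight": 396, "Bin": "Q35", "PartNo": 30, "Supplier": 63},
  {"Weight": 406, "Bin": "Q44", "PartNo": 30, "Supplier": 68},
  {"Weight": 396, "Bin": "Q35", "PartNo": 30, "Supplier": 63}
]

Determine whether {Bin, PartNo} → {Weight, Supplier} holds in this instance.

(Bin=Q67, PartNo=25): 3 rows → {Weight,Supplier} = (394, 69), (394, 69), (394, 69) ✓
(Bin=Q35, PartNo=30): 3 rows → {Weight,Supplier} = (396, 63), (396, 63), (396, 63) ✓
(Bin=Q44, PartNo=30): 4 rows → {Weight,Supplier} = (406, 68), (406, 68), (406, 68), (406, 68) ✓
(Bin=Q44, PartNo=33): 1 row → {Weight,Supplier} = (393, 64) ✓
Every {Bin, PartNo} value is associated with a single {Weight, Supplier} value, so {Bin, PartNo} → {Weight, Supplier} holds.

Yes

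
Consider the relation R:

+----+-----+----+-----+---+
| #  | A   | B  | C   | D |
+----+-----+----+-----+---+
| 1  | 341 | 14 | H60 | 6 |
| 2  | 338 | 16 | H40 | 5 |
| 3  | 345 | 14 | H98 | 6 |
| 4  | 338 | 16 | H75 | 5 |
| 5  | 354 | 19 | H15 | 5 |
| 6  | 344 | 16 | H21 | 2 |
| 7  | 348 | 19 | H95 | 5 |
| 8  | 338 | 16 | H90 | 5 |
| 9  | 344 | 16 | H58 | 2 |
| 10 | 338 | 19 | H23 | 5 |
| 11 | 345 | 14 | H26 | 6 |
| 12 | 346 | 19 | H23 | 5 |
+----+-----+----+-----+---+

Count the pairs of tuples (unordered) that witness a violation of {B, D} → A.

8

(B=14, D=6): violating pairs (1,3), (1,11) — 2 pairs.
(B=16, D=5): all 3 rows agree on A — 0 pairs.
(B=19, D=5): violating pairs (5,7), (5,10), (5,12), (7,10), (7,12), (10,12) — 6 pairs.
(B=16, D=2): all 2 rows agree on A — 0 pairs.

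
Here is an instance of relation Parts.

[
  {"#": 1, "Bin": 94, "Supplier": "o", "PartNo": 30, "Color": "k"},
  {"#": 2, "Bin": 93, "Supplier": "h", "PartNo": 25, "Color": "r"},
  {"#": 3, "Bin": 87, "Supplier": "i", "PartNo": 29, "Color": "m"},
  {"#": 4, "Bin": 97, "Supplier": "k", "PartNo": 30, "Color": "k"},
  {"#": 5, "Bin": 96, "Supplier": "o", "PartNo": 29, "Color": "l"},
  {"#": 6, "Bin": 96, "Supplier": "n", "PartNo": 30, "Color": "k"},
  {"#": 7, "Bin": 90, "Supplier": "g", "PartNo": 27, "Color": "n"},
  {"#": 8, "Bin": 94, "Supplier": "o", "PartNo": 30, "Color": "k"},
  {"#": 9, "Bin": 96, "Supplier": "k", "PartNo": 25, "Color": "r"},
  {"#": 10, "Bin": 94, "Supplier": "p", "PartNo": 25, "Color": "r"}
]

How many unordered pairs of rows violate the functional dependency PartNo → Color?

PartNo=30: all 4 rows agree on Color — 0 pairs.
PartNo=25: all 3 rows agree on Color — 0 pairs.
PartNo=29: violating pairs (3,5) — 1 pair.

1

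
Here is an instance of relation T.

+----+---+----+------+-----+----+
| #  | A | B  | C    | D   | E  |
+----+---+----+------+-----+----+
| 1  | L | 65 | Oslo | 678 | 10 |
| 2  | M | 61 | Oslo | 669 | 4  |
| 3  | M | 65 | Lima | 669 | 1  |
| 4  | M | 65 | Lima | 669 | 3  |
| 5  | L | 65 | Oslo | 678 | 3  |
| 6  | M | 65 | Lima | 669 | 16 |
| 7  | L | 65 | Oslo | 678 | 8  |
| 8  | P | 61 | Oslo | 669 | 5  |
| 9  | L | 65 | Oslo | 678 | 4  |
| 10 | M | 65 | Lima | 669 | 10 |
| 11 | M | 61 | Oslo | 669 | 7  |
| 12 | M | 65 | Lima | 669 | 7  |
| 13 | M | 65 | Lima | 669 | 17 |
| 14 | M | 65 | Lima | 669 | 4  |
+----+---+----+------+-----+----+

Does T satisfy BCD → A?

(B=65, C=Oslo, D=678): rows 1, 5, 7, 9 → A = L, L, L, L ✓
(B=61, C=Oslo, D=669): rows 2, 8, 11 → A takes values {M, P} — violation
(B=65, C=Lima, D=669): rows 3, 4, 6, 10, 12, 13, 14 → A = M, M, M, M, M, M, M ✓
Two rows agree on BCD but differ on A, so BCD → A does not hold.

No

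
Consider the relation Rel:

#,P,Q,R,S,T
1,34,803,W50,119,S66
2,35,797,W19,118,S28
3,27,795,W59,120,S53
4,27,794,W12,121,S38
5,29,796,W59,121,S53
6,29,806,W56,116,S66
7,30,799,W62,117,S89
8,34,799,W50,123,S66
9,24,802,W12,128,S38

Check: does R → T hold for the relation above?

Yes

R=W50: rows 1, 8 → T = S66, S66 ✓
R=W19: row 2 → T = S28 ✓
R=W59: rows 3, 5 → T = S53, S53 ✓
R=W12: rows 4, 9 → T = S38, S38 ✓
R=W56: row 6 → T = S66 ✓
R=W62: row 7 → T = S89 ✓
Every R value is associated with a single T value, so R → T holds.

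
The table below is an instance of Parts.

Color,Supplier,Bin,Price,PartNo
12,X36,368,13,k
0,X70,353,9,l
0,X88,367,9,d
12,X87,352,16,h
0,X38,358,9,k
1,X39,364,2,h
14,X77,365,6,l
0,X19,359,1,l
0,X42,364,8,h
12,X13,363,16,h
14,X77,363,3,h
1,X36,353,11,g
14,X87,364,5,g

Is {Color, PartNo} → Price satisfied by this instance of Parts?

(Color=12, PartNo=k): 1 row → Price = 13 ✓
(Color=0, PartNo=l): 2 rows → Price takes values {9, 1} — violation
(Color=0, PartNo=d): 1 row → Price = 9 ✓
(Color=12, PartNo=h): 2 rows → Price = 16, 16 ✓
(Color=0, PartNo=k): 1 row → Price = 9 ✓
(Color=1, PartNo=h): 1 row → Price = 2 ✓
(Color=14, PartNo=l): 1 row → Price = 6 ✓
(Color=0, PartNo=h): 1 row → Price = 8 ✓
(Color=14, PartNo=h): 1 row → Price = 3 ✓
(Color=1, PartNo=g): 1 row → Price = 11 ✓
(Color=14, PartNo=g): 1 row → Price = 5 ✓
Two rows agree on {Color, PartNo} but differ on Price, so {Color, PartNo} → Price does not hold.

No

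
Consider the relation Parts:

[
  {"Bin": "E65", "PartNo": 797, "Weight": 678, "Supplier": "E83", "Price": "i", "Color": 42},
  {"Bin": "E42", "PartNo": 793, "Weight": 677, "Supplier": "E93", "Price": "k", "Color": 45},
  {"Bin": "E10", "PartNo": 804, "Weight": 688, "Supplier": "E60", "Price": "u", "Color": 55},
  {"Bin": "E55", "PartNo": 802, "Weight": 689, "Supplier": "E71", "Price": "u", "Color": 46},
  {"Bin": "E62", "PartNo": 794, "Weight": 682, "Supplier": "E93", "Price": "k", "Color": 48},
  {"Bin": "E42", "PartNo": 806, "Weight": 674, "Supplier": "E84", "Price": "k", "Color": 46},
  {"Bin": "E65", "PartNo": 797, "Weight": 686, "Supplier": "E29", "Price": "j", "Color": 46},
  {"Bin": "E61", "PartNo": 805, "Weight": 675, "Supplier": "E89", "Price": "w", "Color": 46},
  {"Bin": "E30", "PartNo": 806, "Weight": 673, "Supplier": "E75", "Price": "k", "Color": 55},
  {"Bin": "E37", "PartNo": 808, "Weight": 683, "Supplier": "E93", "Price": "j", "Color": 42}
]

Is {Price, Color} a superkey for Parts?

Yes

All 10 rows have distinct {Price, Color} values, so {Price, Color} → (all attributes) holds and {Price, Color} is a superkey.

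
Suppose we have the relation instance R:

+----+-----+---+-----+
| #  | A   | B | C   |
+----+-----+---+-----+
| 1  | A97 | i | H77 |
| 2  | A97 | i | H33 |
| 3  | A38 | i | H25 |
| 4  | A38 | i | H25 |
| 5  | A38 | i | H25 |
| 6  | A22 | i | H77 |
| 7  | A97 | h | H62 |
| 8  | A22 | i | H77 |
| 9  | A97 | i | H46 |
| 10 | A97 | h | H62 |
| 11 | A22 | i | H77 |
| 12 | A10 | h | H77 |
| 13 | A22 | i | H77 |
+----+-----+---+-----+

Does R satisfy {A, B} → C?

No

(A=A97, B=i): rows 1, 2, 9 → C takes values {H77, H33, H46} — violation
(A=A38, B=i): rows 3, 4, 5 → C = H25, H25, H25 ✓
(A=A22, B=i): rows 6, 8, 11, 13 → C = H77, H77, H77, H77 ✓
(A=A97, B=h): rows 7, 10 → C = H62, H62 ✓
(A=A10, B=h): row 12 → C = H77 ✓
Two rows agree on {A, B} but differ on C, so {A, B} → C does not hold.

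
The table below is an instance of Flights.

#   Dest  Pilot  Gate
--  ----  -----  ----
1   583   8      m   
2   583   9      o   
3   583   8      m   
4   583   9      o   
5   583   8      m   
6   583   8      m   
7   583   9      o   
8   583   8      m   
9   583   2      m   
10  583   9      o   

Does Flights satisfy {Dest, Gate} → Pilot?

No

(Dest=583, Gate=m): rows 1, 3, 5, 6, 8, 9 → Pilot takes values {8, 2} — violation
(Dest=583, Gate=o): rows 2, 4, 7, 10 → Pilot = 9, 9, 9, 9 ✓
Two rows agree on {Dest, Gate} but differ on Pilot, so {Dest, Gate} → Pilot does not hold.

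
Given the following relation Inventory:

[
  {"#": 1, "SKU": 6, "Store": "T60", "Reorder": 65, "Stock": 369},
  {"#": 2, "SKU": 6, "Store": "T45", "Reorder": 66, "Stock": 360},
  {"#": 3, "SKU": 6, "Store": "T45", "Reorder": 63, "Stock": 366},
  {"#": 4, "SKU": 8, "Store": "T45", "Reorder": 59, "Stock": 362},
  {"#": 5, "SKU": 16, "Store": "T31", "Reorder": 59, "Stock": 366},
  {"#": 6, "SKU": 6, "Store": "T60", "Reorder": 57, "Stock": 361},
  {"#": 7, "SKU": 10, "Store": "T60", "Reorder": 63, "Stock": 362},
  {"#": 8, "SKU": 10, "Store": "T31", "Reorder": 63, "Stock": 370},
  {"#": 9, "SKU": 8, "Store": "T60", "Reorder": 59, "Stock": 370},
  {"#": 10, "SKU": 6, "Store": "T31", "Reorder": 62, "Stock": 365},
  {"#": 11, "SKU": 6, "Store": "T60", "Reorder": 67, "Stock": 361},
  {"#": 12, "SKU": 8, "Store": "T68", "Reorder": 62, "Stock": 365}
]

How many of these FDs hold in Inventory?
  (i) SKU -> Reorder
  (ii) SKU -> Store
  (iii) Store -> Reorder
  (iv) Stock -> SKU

(i) SKU -> Reorder: SKU=6: rows 1, 2, 3, 6, 10, 11 → Reorder takes values {65, 66, 63, 57, 62, 67} — violation; SKU=8: rows 4, 9, 12 → Reorder takes values {59, 62} — violation — fails.
(ii) SKU -> Store: SKU=6: rows 1, 2, 3, 6, 10, 11 → Store takes values {T60, T45, T31} — violation; SKU=8: rows 4, 9, 12 → Store takes values {T45, T60, T68} — violation; SKU=10: rows 7, 8 → Store takes values {T60, T31} — violation — fails.
(iii) Store -> Reorder: Store=T60: rows 1, 6, 7, 9, 11 → Reorder takes values {65, 57, 63, 59, 67} — violation; Store=T45: rows 2, 3, 4 → Reorder takes values {66, 63, 59} — violation; Store=T31: rows 5, 8, 10 → Reorder takes values {59, 63, 62} — violation — fails.
(iv) Stock -> SKU: Stock=366: rows 3, 5 → SKU takes values {6, 16} — violation; Stock=362: rows 4, 7 → SKU takes values {8, 10} — violation; Stock=370: rows 8, 9 → SKU takes values {10, 8} — violation; Stock=365: rows 10, 12 → SKU takes values {6, 8} — violation — fails.
None of the 4 dependencies hold.

0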